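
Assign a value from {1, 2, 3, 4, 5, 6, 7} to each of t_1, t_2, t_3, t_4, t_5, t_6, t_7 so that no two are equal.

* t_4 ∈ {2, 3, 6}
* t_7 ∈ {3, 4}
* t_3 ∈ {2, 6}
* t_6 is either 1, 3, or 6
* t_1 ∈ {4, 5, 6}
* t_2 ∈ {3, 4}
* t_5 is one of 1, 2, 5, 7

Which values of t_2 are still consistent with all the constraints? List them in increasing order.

Among the 7 variables, 7 fits only t_5 (and all 7 values in {1, 2, 3, 4, 5, 6, 7} must be used), so t_5 = 7.
The 6 still-open variables draw from only 6 values {1, 2, 3, 4, 5, 6}, so each is used; only t_6 can be 1, hence t_6 = 1.
The 5 still-open variables together cover exactly {2, 3, 4, 5, 6} — 5 values for 5 variables — and 5 appears only in t_1's list, so t_1 = 5.
The 2 variables t_2 and t_7 are confined to {3, 4}, which locks those values in; drop them from t_4.
No further eliminations apply; t_2 can still be any of 3, 4.

3, 4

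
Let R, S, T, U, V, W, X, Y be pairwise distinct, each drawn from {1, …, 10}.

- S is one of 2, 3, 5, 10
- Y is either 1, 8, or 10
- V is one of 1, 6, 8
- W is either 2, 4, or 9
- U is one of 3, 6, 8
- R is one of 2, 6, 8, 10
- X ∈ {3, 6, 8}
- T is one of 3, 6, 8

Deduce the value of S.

The 3 variables T, U, X are confined to {3, 6, 8}, which locks those values in; drop them from R, S, V, Y.
V's domain is down to {1}, so V = 1. Eliminate 1 elsewhere: Y.
That leaves Y = 10. So R, S can't be 10.
That leaves R = 2. Remove 2 from S, W.
So S = 5.

5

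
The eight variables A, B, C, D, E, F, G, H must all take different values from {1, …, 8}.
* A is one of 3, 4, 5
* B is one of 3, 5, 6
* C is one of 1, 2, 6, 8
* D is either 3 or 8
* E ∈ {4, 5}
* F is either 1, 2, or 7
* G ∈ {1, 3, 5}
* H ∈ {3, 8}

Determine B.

6

The 8 variables together cover exactly {1, 2, 3, 4, 5, 6, 7, 8} — 8 values for 8 variables — and 7 appears only in F's list, so F = 7.
The 7 still-open variables draw from only 7 values {1, 2, 3, 4, 5, 6, 8}, so each is used; only C can be 2, hence C = 2.
Among the 6 still-open variables, 1 fits only G (and all 6 values in {1, 3, 4, 5, 6, 8} must be used), so G = 1.
The 5 still-open variables together cover exactly {3, 4, 5, 6, 8} — 5 values for 5 variables — and 6 appears only in B's list, so B = 6.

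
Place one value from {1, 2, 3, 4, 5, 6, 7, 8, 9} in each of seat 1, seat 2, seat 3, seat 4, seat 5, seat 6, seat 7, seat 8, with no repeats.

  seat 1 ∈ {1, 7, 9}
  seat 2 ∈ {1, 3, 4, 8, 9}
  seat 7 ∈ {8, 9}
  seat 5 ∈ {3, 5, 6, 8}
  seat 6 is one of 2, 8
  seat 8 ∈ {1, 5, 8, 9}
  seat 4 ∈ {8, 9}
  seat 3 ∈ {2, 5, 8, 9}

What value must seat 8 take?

1

seat 4 and seat 7 between them cover only {8, 9} — a naked pair. Remove those values from seat 1, seat 2, seat 3, seat 5, seat 6, seat 8.
seat 6 must be 2 (only option left). Remove 2 from seat 3.
seat 3 has just one choice, so seat 3 = 5. So seat 5, seat 8 can't be 5.
So seat 8 = 1.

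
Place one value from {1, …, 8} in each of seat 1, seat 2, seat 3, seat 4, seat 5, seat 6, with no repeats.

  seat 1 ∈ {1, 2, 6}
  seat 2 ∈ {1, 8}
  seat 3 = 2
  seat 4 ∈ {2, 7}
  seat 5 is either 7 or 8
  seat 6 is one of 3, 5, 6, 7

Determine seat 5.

8

seat 3 must be 2 (only option left). So seat 1, seat 4 can't be 2.
seat 4's domain is down to {7}, so seat 4 = 7. Strike 7 from seat 5, seat 6.
So seat 5 = 8.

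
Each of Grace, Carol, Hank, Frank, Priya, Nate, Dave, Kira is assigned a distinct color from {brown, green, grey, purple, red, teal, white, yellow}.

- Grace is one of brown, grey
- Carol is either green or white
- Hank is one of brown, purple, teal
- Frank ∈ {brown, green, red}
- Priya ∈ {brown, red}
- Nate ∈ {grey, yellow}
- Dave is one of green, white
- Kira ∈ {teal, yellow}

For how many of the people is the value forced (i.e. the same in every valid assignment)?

The 8 variables draw from only 8 values {brown, green, grey, purple, red, teal, white, yellow}, so each is used; only Hank can be purple, hence Hank = purple.
The 7 still-open variables draw from only 7 values {brown, green, grey, red, teal, white, yellow}, so each is used; only Kira can be teal, hence Kira = teal.
Among the 6 still-open variables, yellow fits only Nate (and all 6 values in {brown, green, grey, red, white, yellow} must be used), so Nate = yellow.
Among the 5 still-open variables, grey fits only Grace (and all 5 values in {brown, green, grey, red, white} must be used), so Grace = grey.
Carol and Dave between them cover only {green, white} — a naked pair. Remove those values from Frank.
Determined: Grace=grey, Hank=purple, Nate=yellow, Kira=teal. The other people each still have more than one consistent value. That makes 4.

4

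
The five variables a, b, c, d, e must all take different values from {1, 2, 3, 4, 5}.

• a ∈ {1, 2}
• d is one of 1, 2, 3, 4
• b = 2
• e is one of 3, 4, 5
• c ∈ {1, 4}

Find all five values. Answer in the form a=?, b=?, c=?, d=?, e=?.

a=1, b=2, c=4, d=3, e=5

b's domain is down to {2}, so b = 2. Remove 2 from a, d.
a has just one choice, so a = 1. So c, d can't be 1.
c's domain is down to {4}, so c = 4. So d, e can't be 4.
That leaves d = 3. Remove 3 from e.
That leaves e = 5.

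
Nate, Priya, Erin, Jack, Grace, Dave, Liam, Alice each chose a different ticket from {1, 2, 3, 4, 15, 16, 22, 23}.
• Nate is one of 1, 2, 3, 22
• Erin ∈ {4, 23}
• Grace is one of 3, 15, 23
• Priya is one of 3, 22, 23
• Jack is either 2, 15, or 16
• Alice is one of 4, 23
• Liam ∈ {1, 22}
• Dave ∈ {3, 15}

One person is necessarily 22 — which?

Priya

The 8 variables draw from only 8 values {1, 2, 3, 4, 15, 16, 22, 23}, so each is used; only Jack can be 16, hence Jack = 16.
The 7 still-open variables together cover exactly {1, 2, 3, 4, 15, 22, 23} — 7 values for 7 variables — and 2 appears only in Nate's list, so Nate = 2.
Among the 6 still-open variables, 1 fits only Liam (and all 6 values in {1, 3, 4, 15, 22, 23} must be used), so Liam = 1.
The 5 still-open variables together cover exactly {3, 4, 15, 22, 23} — 5 values for 5 variables — and 22 appears only in Priya's list, so Priya = 22.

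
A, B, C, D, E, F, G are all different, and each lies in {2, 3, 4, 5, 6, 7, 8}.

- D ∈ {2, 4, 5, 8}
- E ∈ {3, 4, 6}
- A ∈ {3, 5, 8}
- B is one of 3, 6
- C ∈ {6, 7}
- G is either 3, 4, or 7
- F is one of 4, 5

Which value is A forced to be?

The 7 variables together cover exactly {2, 3, 4, 5, 6, 7, 8} — 7 values for 7 variables — and 2 appears only in D's list, so D = 2.
The 6 still-open variables draw from only 6 values {3, 4, 5, 6, 7, 8}, so each is used; only A can be 8, hence A = 8.

8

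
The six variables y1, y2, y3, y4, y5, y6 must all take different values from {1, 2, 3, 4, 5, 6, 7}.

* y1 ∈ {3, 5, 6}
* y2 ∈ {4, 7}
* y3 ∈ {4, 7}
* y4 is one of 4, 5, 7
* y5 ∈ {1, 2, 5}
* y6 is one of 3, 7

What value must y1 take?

y2 and y3 share exactly the 2 values {4, 7}; by pigeonhole those values go to them, so strike 4, 7 from y4, y6.
That leaves y4 = 5. So y1, y5 can't be 5.
That leaves y6 = 3. Strike 3 from y1.
So y1 = 6.

6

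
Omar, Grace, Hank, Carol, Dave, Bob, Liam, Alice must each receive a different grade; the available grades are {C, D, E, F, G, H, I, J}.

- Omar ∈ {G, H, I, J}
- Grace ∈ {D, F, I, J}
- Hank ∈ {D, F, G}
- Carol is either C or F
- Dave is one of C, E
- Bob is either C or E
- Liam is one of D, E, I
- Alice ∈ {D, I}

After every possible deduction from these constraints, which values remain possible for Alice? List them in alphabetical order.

D, I

The 8 variables together cover exactly {C, D, E, F, G, H, I, J} — 8 values for 8 variables — and H appears only in Omar's list, so Omar = H.
The 7 still-open variables draw from only 7 values {C, D, E, F, G, I, J}, so each is used; only Hank can be G, hence Hank = G.
The 6 still-open variables draw from only 6 values {C, D, E, F, I, J}, so each is used; only Grace can be J, hence Grace = J.
The 5 still-open variables together cover exactly {C, D, E, F, I} — 5 values for 5 variables — and F appears only in Carol's list, so Carol = F.
The 2 variables Dave and Bob are confined to {C, E}, which locks those values in; drop them from Liam.
No further eliminations apply; Alice can still be any of D, I.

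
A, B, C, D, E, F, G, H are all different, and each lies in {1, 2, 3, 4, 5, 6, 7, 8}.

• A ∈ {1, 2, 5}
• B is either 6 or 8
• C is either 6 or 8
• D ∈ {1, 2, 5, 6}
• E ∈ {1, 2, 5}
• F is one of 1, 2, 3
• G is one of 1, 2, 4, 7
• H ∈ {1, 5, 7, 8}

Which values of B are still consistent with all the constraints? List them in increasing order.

6, 8

Among the 8 variables, 3 fits only F (and all 8 values in {1, 2, 3, 4, 5, 6, 7, 8} must be used), so F = 3.
Among the 7 still-open variables, 4 fits only G (and all 7 values in {1, 2, 4, 5, 6, 7, 8} must be used), so G = 4.
The 6 still-open variables together cover exactly {1, 2, 5, 6, 7, 8} — 6 values for 6 variables — and 7 appears only in H's list, so H = 7.
The 2 variables B and C are confined to {6, 8}, which locks those values in; drop them from D.
No further eliminations apply; B can still be any of 6, 8.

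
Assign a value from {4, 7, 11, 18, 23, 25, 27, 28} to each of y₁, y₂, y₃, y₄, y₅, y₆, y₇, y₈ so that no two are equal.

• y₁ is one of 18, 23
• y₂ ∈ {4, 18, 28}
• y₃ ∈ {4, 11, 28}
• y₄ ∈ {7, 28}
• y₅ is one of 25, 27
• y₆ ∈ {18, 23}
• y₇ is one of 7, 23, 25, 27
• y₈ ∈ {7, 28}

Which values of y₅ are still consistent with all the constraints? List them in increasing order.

The 8 variables draw from only 8 values {4, 7, 11, 18, 23, 25, 27, 28}, so each is used; only y₃ can be 11, hence y₃ = 11.
The 7 still-open variables draw from only 7 values {4, 7, 18, 23, 25, 27, 28}, so each is used; only y₂ can be 4, hence y₂ = 4.
The 2 variables y₁ and y₆ are confined to {18, 23}, which locks those values in; drop them from y₇.
y₄ and y₈ share exactly the 2 values {7, 28}; by pigeonhole those values go to them, so strike 7, 28 from y₇.
No further eliminations apply; y₅ can still be any of 25, 27.

25, 27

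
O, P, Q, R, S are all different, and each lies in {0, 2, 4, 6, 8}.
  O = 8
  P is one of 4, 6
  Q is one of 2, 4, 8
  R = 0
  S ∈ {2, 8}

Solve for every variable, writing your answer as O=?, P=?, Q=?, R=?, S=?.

O must be 8 (only option left). So Q, S can't be 8.
R's domain is down to {0}, so R = 0.
S has just one choice, so S = 2. Eliminate 2 elsewhere: Q.
Q's domain is down to {4}, so Q = 4. Eliminate 4 elsewhere: P.
P's domain is down to {6}, so P = 6.

O=8, P=6, Q=4, R=0, S=2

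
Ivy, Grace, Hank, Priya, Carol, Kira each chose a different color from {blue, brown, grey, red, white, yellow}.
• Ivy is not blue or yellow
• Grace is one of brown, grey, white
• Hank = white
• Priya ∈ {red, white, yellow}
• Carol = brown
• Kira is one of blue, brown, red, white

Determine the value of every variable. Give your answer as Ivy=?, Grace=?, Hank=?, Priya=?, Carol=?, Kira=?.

Hank has just one choice, so Hank = white. Strike white from Ivy, Grace, Priya, Kira.
Carol has just one choice, so Carol = brown. Remove brown from Ivy, Grace, Kira.
Grace must be grey (only option left). Strike grey from Ivy.
Ivy has just one choice, so Ivy = red. Eliminate red elsewhere: Priya, Kira.
Priya must be yellow (only option left).
Kira has just one choice, so Kira = blue.

Ivy=red, Grace=grey, Hank=white, Priya=yellow, Carol=brown, Kira=blue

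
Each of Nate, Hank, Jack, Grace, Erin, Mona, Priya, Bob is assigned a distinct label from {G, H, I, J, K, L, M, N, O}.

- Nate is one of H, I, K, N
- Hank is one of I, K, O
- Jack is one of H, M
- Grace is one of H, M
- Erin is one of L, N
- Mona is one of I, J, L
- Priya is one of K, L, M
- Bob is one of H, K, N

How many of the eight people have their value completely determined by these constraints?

3

The 8 variables draw from only 8 values {H, I, J, K, L, M, N, O}, so each is used; only Mona can be J, hence Mona = J.
The 7 still-open variables draw from only 7 values {H, I, K, L, M, N, O}, so each is used; only Hank can be O, hence Hank = O.
The 6 still-open variables draw from only 6 values {H, I, K, L, M, N}, so each is used; only Nate can be I, hence Nate = I.
Jack and Grace between them cover only {H, M} — a naked pair. Remove those values from Priya, Bob.
Determined: Nate=I, Hank=O, Mona=J. The other people each still have more than one consistent value. That makes 3.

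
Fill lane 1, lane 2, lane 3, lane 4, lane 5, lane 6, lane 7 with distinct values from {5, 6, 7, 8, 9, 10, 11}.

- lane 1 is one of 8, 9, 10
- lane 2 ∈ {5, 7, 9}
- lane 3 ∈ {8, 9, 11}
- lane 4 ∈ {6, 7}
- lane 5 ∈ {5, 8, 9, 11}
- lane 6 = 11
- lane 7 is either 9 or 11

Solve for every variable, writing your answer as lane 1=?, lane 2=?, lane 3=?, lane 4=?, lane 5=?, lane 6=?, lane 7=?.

lane 1=10, lane 2=7, lane 3=8, lane 4=6, lane 5=5, lane 6=11, lane 7=9

lane 6's domain is down to {11}, so lane 6 = 11. Remove 11 from lane 3, lane 5, lane 7.
lane 7 must be 9 (only option left). Eliminate 9 elsewhere: lane 1, lane 2, lane 3, lane 5.
That leaves lane 3 = 8. So lane 1, lane 5 can't be 8.
lane 5 has just one choice, so lane 5 = 5. So lane 2 can't be 5.
lane 1 has just one choice, so lane 1 = 10.
lane 2 has just one choice, so lane 2 = 7. So lane 4 can't be 7.
That leaves lane 4 = 6.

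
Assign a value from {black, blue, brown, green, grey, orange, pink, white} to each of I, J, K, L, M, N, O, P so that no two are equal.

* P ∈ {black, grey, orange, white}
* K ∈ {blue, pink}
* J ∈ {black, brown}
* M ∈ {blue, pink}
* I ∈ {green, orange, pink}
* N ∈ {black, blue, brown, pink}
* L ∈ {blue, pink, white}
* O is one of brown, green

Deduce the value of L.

white

Among the 8 variables, grey fits only P (and all 8 values in {black, blue, brown, green, grey, orange, pink, white} must be used), so P = grey.
The 7 still-open variables together cover exactly {black, blue, brown, green, orange, pink, white} — 7 values for 7 variables — and orange appears only in I's list, so I = orange.
The 6 still-open variables together cover exactly {black, blue, brown, green, pink, white} — 6 values for 6 variables — and green appears only in O's list, so O = green.
The 5 still-open variables draw from only 5 values {black, blue, brown, pink, white}, so each is used; only L can be white, hence L = white.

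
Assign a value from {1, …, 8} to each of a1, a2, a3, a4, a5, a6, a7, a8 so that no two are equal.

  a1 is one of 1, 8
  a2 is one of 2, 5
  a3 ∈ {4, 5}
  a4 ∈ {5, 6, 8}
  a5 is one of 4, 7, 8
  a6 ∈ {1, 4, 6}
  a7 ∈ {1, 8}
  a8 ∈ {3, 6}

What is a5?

Among the 8 variables, 2 fits only a2 (and all 8 values in {1, 2, 3, 4, 5, 6, 7, 8} must be used), so a2 = 2.
The 7 still-open variables draw from only 7 values {1, 3, 4, 5, 6, 7, 8}, so each is used; only a8 can be 3, hence a8 = 3.
Among the 6 still-open variables, 7 fits only a5 (and all 6 values in {1, 4, 5, 6, 7, 8} must be used), so a5 = 7.

7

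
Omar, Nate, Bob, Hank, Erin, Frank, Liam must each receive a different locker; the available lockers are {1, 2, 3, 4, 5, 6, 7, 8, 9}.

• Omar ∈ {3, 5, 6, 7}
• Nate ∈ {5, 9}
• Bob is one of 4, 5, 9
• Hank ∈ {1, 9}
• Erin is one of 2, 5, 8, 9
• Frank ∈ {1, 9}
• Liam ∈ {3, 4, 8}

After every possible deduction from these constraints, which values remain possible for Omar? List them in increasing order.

Hank and Frank share exactly the 2 values {1, 9}; by pigeonhole those values go to them, so strike 1, 9 from Nate, Bob, Erin.
Nate has just one choice, so Nate = 5. Remove 5 from Omar, Bob, Erin.
That leaves Bob = 4. So Liam can't be 4.
No further eliminations apply; Omar can still be any of 3, 6, 7.

3, 6, 7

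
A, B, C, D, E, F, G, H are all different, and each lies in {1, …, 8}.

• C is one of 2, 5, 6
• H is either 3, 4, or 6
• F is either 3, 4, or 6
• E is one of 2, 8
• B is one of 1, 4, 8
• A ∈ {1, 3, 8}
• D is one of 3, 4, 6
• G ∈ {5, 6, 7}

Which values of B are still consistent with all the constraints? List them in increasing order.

1, 8

The 8 variables draw from only 8 values {1, 2, 3, 4, 5, 6, 7, 8}, so each is used; only G can be 7, hence G = 7.
Among the 7 still-open variables, 5 fits only C (and all 7 values in {1, 2, 3, 4, 5, 6, 8} must be used), so C = 5.
The 6 still-open variables together cover exactly {1, 2, 3, 4, 6, 8} — 6 values for 6 variables — and 2 appears only in E's list, so E = 2.
D, F, H between them cover only {3, 4, 6} — a naked triple. Remove those values from A, B.
No further eliminations apply; B can still be any of 1, 8.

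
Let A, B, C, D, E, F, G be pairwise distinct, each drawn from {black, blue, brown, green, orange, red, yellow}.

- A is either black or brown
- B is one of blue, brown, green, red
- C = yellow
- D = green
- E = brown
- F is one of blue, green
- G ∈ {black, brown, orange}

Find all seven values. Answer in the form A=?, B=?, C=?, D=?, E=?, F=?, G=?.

C's domain is down to {yellow}, so C = yellow.
That leaves D = green. Remove green from B, F.
E's domain is down to {brown}, so E = brown. Remove brown from A, B, G.
F has just one choice, so F = blue. Eliminate blue elsewhere: B.
A must be black (only option left). So G can't be black.
B's domain is down to {red}, so B = red.
That leaves G = orange.

A=black, B=red, C=yellow, D=green, E=brown, F=blue, G=orange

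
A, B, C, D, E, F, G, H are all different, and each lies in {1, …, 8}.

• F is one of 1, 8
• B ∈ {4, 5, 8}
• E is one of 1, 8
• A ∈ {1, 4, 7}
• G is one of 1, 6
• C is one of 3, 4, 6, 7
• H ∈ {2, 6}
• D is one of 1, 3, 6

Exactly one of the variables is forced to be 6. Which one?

G

The 8 variables draw from only 8 values {1, 2, 3, 4, 5, 6, 7, 8}, so each is used; only H can be 2, hence H = 2.
The 7 still-open variables together cover exactly {1, 3, 4, 5, 6, 7, 8} — 7 values for 7 variables — and 5 appears only in B's list, so B = 5.
E and F between them cover only {1, 8} — a naked pair. Remove those values from A, D, G.
So 6 goes to G.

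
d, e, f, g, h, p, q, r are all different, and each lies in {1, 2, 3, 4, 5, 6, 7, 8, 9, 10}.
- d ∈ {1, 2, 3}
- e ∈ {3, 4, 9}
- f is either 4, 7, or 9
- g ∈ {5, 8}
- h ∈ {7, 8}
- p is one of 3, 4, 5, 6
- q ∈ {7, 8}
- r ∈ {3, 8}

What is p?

h and q between them cover only {7, 8} — a naked pair. Remove those values from f, g, r.
g must be 5 (only option left). So p can't be 5.
That leaves r = 3. So d, e, p can't be 3.
e and f between them cover only {4, 9} — a naked pair. Remove those values from p.
So p = 6.

6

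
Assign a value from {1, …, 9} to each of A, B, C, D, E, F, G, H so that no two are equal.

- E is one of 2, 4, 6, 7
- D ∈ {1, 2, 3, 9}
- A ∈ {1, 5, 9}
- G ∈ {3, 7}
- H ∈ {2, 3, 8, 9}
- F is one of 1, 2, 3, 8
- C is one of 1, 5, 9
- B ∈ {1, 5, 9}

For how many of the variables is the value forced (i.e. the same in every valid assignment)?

A, B, C share exactly the 3 values {1, 5, 9}; by pigeonhole those values go to them, so strike 1, 5, 9 from D, F, H.
D, F, H share exactly the 3 values {2, 3, 8}; by pigeonhole those values go to them, so strike 2, 3, 8 from E, G.
G must be 7 (only option left). So E can't be 7.
Determined: G=7. The other variables each still have more than one consistent value. That makes 1.

1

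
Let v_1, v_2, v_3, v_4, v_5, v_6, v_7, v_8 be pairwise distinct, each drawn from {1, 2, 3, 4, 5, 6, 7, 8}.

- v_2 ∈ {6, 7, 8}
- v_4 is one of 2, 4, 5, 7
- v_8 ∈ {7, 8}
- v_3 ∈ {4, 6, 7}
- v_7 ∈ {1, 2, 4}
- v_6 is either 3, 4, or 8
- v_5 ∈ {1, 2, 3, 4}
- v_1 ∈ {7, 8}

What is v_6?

The 8 variables draw from only 8 values {1, 2, 3, 4, 5, 6, 7, 8}, so each is used; only v_4 can be 5, hence v_4 = 5.
The 2 variables v_1 and v_8 are confined to {7, 8}, which locks those values in; drop them from v_2, v_3, v_6.
That leaves v_2 = 6. Eliminate 6 elsewhere: v_3.
v_3 must be 4 (only option left). Remove 4 from v_5, v_6, v_7.
So v_6 = 3.

3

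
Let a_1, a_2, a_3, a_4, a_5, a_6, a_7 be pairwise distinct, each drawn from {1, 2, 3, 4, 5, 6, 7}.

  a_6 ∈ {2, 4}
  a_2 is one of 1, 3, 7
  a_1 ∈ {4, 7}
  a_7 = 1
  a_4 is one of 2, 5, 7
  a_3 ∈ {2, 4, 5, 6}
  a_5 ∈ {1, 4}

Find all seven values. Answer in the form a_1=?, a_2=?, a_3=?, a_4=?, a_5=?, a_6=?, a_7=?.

a_7 must be 1 (only option left). Strike 1 from a_2, a_5.
a_5 must be 4 (only option left). Eliminate 4 elsewhere: a_1, a_3, a_6.
That leaves a_6 = 2. Remove 2 from a_3, a_4.
a_1's domain is down to {7}, so a_1 = 7. Remove 7 from a_2, a_4.
a_2 has just one choice, so a_2 = 3.
a_4 has just one choice, so a_4 = 5. Eliminate 5 elsewhere: a_3.
a_3 has just one choice, so a_3 = 6.

a_1=7, a_2=3, a_3=6, a_4=5, a_5=4, a_6=2, a_7=1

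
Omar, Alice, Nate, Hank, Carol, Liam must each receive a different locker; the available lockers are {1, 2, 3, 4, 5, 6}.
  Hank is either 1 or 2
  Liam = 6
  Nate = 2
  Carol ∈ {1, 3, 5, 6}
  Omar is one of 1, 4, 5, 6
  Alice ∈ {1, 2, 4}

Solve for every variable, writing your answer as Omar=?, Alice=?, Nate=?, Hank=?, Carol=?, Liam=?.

Omar=5, Alice=4, Nate=2, Hank=1, Carol=3, Liam=6

Nate's domain is down to {2}, so Nate = 2. Eliminate 2 elsewhere: Alice, Hank.
Hank has just one choice, so Hank = 1. So Omar, Alice, Carol can't be 1.
That leaves Liam = 6. Remove 6 from Omar, Carol.
Alice has just one choice, so Alice = 4. Remove 4 from Omar.
Omar has just one choice, so Omar = 5. Remove 5 from Carol.
Carol's domain is down to {3}, so Carol = 3.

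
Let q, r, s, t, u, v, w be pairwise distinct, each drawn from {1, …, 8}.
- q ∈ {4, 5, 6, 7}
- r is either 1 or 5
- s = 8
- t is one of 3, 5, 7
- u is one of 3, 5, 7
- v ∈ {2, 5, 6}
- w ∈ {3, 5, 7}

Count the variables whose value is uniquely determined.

2

s must be 8 (only option left).
t, u, w share exactly the 3 values {3, 5, 7}; by pigeonhole those values go to them, so strike 3, 5, 7 from q, r, v.
r's domain is down to {1}, so r = 1.
Determined: r=1, s=8. The other variables each still have more than one consistent value. That makes 2.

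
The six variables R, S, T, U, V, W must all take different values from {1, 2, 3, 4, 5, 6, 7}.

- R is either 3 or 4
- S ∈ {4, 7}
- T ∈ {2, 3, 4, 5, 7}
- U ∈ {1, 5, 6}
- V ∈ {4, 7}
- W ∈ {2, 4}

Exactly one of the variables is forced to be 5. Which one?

T

The 2 variables S and V are confined to {4, 7}, which locks those values in; drop them from R, T, W.
R has just one choice, so R = 3. Eliminate 3 elsewhere: T.
W has just one choice, so W = 2. Remove 2 from T.
So 5 goes to T.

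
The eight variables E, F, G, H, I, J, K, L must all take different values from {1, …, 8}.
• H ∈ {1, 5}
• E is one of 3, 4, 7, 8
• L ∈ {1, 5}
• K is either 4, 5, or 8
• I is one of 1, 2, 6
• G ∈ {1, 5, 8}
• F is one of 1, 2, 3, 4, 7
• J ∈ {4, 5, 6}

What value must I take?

2

H and L share exactly the 2 values {1, 5}; by pigeonhole those values go to them, so strike 1, 5 from F, G, I, J, K.
That leaves G = 8. So E, K can't be 8.
K must be 4 (only option left). Remove 4 from E, F, J.
J has just one choice, so J = 6. So I can't be 6.
So I = 2.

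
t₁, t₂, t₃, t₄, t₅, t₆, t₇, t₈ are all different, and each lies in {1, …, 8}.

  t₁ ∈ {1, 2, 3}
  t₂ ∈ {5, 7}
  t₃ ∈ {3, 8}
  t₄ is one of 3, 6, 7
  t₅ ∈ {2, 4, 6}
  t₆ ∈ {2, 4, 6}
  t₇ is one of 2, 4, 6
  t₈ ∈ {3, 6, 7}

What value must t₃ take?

8

The 8 variables together cover exactly {1, 2, 3, 4, 5, 6, 7, 8} — 8 values for 8 variables — and 1 appears only in t₁'s list, so t₁ = 1.
The 7 still-open variables draw from only 7 values {2, 3, 4, 5, 6, 7, 8}, so each is used; only t₂ can be 5, hence t₂ = 5.
The 6 still-open variables draw from only 6 values {2, 3, 4, 6, 7, 8}, so each is used; only t₃ can be 8, hence t₃ = 8.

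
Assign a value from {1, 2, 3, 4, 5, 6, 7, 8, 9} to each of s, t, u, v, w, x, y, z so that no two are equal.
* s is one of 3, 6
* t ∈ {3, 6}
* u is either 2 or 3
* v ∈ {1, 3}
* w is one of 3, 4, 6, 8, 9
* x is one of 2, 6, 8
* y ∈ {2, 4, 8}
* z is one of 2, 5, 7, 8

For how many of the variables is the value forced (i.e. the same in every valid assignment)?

5

The 2 variables s and t are confined to {3, 6}, which locks those values in; drop them from u, v, w, x.
u has just one choice, so u = 2. Eliminate 2 elsewhere: x, y, z.
v must be 1 (only option left).
x has just one choice, so x = 8. Strike 8 from w, y, z.
y has just one choice, so y = 4. So w can't be 4.
w must be 9 (only option left).
Determined: u=2, v=1, w=9, x=8, y=4. The other variables each still have more than one consistent value. That makes 5.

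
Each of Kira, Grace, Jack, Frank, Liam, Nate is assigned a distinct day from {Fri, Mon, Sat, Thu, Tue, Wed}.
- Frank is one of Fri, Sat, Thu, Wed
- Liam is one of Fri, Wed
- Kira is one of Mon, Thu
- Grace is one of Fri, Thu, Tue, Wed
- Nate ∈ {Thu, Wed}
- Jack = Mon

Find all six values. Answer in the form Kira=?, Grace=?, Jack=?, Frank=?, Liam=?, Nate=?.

Jack must be Mon (only option left). Remove Mon from Kira.
Kira's domain is down to {Thu}, so Kira = Thu. Remove Thu from Grace, Frank, Nate.
That leaves Nate = Wed. So Grace, Frank, Liam can't be Wed.
Liam has just one choice, so Liam = Fri. So Grace, Frank can't be Fri.
That leaves Grace = Tue.
Frank has just one choice, so Frank = Sat.

Kira=Thu, Grace=Tue, Jack=Mon, Frank=Sat, Liam=Fri, Nate=Wed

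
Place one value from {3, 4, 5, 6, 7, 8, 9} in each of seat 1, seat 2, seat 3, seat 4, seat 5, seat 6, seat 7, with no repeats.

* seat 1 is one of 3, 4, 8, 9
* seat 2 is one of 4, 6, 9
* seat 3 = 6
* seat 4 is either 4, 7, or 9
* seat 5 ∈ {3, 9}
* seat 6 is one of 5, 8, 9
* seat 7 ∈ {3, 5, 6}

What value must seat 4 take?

7

seat 3's domain is down to {6}, so seat 3 = 6. Remove 6 from seat 2, seat 7.
Among the 6 still-open variables, 7 fits only seat 4 (and all 6 values in {3, 4, 5, 7, 8, 9} must be used), so seat 4 = 7.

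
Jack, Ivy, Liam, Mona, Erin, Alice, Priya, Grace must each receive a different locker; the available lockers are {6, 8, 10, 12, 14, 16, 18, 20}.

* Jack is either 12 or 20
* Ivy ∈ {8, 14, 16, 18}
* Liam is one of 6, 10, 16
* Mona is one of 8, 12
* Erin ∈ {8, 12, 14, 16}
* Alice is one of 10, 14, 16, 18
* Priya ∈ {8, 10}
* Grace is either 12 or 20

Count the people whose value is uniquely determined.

Among the 8 variables, 6 fits only Liam (and all 8 values in {6, 8, 10, 12, 14, 16, 18, 20} must be used), so Liam = 6.
The 2 variables Jack and Grace are confined to {12, 20}, which locks those values in; drop them from Mona, Erin.
Mona must be 8 (only option left). So Ivy, Erin, Priya can't be 8.
That leaves Priya = 10. Remove 10 from Alice.
Determined: Liam=6, Mona=8, Priya=10. The other people each still have more than one consistent value. That makes 3.

3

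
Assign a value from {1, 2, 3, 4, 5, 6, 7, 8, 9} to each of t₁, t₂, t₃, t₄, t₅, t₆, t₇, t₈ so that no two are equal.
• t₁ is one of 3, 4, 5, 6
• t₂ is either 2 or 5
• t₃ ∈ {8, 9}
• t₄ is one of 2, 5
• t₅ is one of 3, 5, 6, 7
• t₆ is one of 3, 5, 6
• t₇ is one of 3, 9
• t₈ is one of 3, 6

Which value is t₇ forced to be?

The 8 variables together cover exactly {2, 3, 4, 5, 6, 7, 8, 9} — 8 values for 8 variables — and 4 appears only in t₁'s list, so t₁ = 4.
Among the 7 still-open variables, 7 fits only t₅ (and all 7 values in {2, 3, 5, 6, 7, 8, 9} must be used), so t₅ = 7.
The 6 still-open variables together cover exactly {2, 3, 5, 6, 8, 9} — 6 values for 6 variables — and 8 appears only in t₃'s list, so t₃ = 8.
The 5 still-open variables draw from only 5 values {2, 3, 5, 6, 9}, so each is used; only t₇ can be 9, hence t₇ = 9.

9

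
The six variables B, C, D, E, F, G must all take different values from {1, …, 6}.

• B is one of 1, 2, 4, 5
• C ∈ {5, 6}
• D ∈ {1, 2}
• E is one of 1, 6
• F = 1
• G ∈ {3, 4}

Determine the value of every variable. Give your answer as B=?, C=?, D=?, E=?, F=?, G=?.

F's domain is down to {1}, so F = 1. Remove 1 from B, D, E.
D must be 2 (only option left). Eliminate 2 elsewhere: B.
E's domain is down to {6}, so E = 6. Remove 6 from C.
C has just one choice, so C = 5. Eliminate 5 elsewhere: B.
B has just one choice, so B = 4. Strike 4 from G.
G's domain is down to {3}, so G = 3.

B=4, C=5, D=2, E=6, F=1, G=3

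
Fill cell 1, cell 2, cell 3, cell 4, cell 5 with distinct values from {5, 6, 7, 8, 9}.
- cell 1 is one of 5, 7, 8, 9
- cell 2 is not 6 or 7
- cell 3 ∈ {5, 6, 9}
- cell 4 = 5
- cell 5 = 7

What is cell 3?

6

cell 4 has just one choice, so cell 4 = 5. Remove 5 from cell 1, cell 2, cell 3.
That leaves cell 5 = 7. So cell 1 can't be 7.
The 3 still-open variables draw from only 3 values {6, 8, 9}, so each is used; only cell 3 can be 6, hence cell 3 = 6.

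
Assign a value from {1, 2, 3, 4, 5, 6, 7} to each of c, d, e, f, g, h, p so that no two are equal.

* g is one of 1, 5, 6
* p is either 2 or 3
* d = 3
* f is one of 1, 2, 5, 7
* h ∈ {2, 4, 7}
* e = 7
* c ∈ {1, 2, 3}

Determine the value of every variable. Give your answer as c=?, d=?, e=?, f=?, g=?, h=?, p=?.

c=1, d=3, e=7, f=5, g=6, h=4, p=2

d has just one choice, so d = 3. Remove 3 from c, p.
e must be 7 (only option left). Eliminate 7 elsewhere: f, h.
That leaves p = 2. Strike 2 from c, f, h.
c's domain is down to {1}, so c = 1. So f, g can't be 1.
That leaves f = 5. Eliminate 5 elsewhere: g.
g must be 6 (only option left).
That leaves h = 4.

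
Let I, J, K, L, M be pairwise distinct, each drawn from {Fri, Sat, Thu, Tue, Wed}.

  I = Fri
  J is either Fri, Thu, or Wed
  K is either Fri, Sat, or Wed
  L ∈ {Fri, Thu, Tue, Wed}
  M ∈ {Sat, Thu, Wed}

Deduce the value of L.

Tue

I must be Fri (only option left). Remove Fri from J, K, L.
The 4 still-open variables together cover exactly {Sat, Thu, Tue, Wed} — 4 values for 4 variables — and Tue appears only in L's list, so L = Tue.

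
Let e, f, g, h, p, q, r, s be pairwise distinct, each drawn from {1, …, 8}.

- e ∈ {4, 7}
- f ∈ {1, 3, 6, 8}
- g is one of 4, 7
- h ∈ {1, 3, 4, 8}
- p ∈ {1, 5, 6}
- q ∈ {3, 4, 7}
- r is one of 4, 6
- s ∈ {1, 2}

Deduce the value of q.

The 8 variables together cover exactly {1, 2, 3, 4, 5, 6, 7, 8} — 8 values for 8 variables — and 2 appears only in s's list, so s = 2.
Among the 7 still-open variables, 5 fits only p (and all 7 values in {1, 3, 4, 5, 6, 7, 8} must be used), so p = 5.
e and g between them cover only {4, 7} — a naked pair. Remove those values from h, q, r.
So q = 3.

3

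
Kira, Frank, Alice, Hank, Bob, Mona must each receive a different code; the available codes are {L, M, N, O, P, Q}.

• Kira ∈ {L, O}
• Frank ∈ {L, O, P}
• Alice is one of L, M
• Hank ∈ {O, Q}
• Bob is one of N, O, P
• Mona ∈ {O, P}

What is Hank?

Q

The 6 variables together cover exactly {L, M, N, O, P, Q} — 6 values for 6 variables — and M appears only in Alice's list, so Alice = M.
The 5 still-open variables together cover exactly {L, N, O, P, Q} — 5 values for 5 variables — and N appears only in Bob's list, so Bob = N.
The 4 still-open variables draw from only 4 values {L, O, P, Q}, so each is used; only Hank can be Q, hence Hank = Q.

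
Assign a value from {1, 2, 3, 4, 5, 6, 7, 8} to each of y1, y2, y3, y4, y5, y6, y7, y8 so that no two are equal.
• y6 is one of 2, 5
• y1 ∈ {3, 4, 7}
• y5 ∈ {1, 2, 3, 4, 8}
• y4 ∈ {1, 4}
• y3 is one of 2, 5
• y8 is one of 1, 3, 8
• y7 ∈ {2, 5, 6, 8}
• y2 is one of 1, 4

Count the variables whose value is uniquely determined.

Among the 8 variables, 6 fits only y7 (and all 8 values in {1, 2, 3, 4, 5, 6, 7, 8} must be used), so y7 = 6.
The 7 still-open variables together cover exactly {1, 2, 3, 4, 5, 7, 8} — 7 values for 7 variables — and 7 appears only in y1's list, so y1 = 7.
y2 and y4 between them cover only {1, 4} — a naked pair. Remove those values from y5, y8.
y3 and y6 between them cover only {2, 5} — a naked pair. Remove those values from y5.
Determined: y1=7, y7=6. The other variables each still have more than one consistent value. That makes 2.

2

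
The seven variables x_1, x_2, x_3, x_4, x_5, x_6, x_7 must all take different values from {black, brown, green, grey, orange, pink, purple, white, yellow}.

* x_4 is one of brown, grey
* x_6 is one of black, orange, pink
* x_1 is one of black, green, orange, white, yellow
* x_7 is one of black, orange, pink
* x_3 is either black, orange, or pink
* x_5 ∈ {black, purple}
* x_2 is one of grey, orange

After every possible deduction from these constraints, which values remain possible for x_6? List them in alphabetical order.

x_3, x_6, x_7 between them cover only {black, orange, pink} — a naked triple. Remove those values from x_1, x_2, x_5.
x_2's domain is down to {grey}, so x_2 = grey. Eliminate grey elsewhere: x_4.
x_4 has just one choice, so x_4 = brown.
x_5 must be purple (only option left).
No further eliminations apply; x_6 can still be any of black, orange, pink.

black, orange, pink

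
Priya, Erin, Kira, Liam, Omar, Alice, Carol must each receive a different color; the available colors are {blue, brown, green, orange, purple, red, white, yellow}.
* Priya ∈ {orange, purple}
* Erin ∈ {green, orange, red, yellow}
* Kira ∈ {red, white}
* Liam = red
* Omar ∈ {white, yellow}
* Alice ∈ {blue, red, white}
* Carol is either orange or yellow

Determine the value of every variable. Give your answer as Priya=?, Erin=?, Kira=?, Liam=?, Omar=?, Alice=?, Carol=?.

Liam has just one choice, so Liam = red. Remove red from Erin, Kira, Alice.
Kira has just one choice, so Kira = white. Eliminate white elsewhere: Omar, Alice.
Omar must be yellow (only option left). Eliminate yellow elsewhere: Erin, Carol.
Alice must be blue (only option left).
Carol's domain is down to {orange}, so Carol = orange. Remove orange from Priya, Erin.
Priya must be purple (only option left).
Erin must be green (only option left).

Priya=purple, Erin=green, Kira=white, Liam=red, Omar=yellow, Alice=blue, Carol=orange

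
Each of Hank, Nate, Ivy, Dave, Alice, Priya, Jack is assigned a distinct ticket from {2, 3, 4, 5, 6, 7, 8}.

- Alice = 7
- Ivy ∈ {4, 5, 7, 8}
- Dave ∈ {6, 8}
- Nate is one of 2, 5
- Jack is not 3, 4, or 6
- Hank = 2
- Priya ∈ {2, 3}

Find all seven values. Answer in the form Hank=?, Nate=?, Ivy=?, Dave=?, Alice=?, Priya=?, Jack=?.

Hank has just one choice, so Hank = 2. So Nate, Priya, Jack can't be 2.
That leaves Nate = 5. Eliminate 5 elsewhere: Ivy, Jack.
That leaves Alice = 7. Eliminate 7 elsewhere: Ivy, Jack.
Priya has just one choice, so Priya = 3.
That leaves Jack = 8. Eliminate 8 elsewhere: Ivy, Dave.
That leaves Ivy = 4.
Dave has just one choice, so Dave = 6.

Hank=2, Nate=5, Ivy=4, Dave=6, Alice=7, Priya=3, Jack=8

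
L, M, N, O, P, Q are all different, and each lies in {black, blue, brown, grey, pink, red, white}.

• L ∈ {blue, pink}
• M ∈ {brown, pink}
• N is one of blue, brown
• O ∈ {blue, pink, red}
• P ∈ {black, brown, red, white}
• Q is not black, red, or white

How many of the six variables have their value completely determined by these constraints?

The 3 variables L, M, N are confined to {blue, brown, pink}, which locks those values in; drop them from O, P, Q.
O's domain is down to {red}, so O = red. Remove red from P.
Q has just one choice, so Q = grey.
Determined: O=red, Q=grey. The other variables each still have more than one consistent value. That makes 2.

2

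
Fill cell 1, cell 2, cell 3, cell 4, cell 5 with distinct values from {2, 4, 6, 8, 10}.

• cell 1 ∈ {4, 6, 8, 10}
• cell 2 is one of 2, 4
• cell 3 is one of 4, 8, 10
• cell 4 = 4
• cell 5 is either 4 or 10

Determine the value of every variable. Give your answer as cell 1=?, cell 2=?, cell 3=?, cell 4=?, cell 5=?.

cell 4 must be 4 (only option left). Strike 4 from cell 1, cell 2, cell 3, cell 5.
cell 5 must be 10 (only option left). Eliminate 10 elsewhere: cell 1, cell 3.
cell 2 has just one choice, so cell 2 = 2.
cell 3 has just one choice, so cell 3 = 8. Remove 8 from cell 1.
That leaves cell 1 = 6.

cell 1=6, cell 2=2, cell 3=8, cell 4=4, cell 5=10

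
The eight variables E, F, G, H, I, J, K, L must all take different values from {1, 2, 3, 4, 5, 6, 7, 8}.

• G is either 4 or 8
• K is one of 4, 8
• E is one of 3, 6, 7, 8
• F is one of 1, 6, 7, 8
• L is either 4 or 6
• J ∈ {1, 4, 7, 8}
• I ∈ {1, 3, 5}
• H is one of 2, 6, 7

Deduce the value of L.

6

Among the 8 variables, 2 fits only H (and all 8 values in {1, 2, 3, 4, 5, 6, 7, 8} must be used), so H = 2.
The 7 still-open variables draw from only 7 values {1, 3, 4, 5, 6, 7, 8}, so each is used; only I can be 5, hence I = 5.
The 6 still-open variables draw from only 6 values {1, 3, 4, 6, 7, 8}, so each is used; only E can be 3, hence E = 3.
The 2 variables G and K are confined to {4, 8}, which locks those values in; drop them from F, J, L.
So L = 6.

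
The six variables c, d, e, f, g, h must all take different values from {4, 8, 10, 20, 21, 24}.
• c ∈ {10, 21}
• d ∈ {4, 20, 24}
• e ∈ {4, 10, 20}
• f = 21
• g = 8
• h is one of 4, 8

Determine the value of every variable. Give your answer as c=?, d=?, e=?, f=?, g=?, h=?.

f's domain is down to {21}, so f = 21. Remove 21 from c.
g must be 8 (only option left). Remove 8 from h.
That leaves h = 4. Strike 4 from d, e.
That leaves c = 10. Strike 10 from e.
e's domain is down to {20}, so e = 20. Strike 20 from d.
That leaves d = 24.

c=10, d=24, e=20, f=21, g=8, h=4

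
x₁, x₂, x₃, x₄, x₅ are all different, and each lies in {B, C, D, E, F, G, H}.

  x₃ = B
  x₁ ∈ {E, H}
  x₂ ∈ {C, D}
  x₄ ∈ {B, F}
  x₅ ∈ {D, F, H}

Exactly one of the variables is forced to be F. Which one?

x₄

x₃ must be B (only option left). Strike B from x₄.
So F goes to x₄.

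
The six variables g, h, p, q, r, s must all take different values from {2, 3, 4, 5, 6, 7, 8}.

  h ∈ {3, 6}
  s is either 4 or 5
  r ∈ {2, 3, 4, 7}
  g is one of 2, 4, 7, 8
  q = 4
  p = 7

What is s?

p's domain is down to {7}, so p = 7. Remove 7 from g, r.
q's domain is down to {4}, so q = 4. Remove 4 from g, r, s.
So s = 5.

5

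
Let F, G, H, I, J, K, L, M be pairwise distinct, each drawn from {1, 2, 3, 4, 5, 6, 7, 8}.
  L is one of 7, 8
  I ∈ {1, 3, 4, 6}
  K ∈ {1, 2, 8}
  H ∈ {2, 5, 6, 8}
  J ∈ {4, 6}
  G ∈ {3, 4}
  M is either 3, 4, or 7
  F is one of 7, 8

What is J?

The 8 variables draw from only 8 values {1, 2, 3, 4, 5, 6, 7, 8}, so each is used; only H can be 5, hence H = 5.
The 7 still-open variables draw from only 7 values {1, 2, 3, 4, 6, 7, 8}, so each is used; only K can be 2, hence K = 2.
The 6 still-open variables together cover exactly {1, 3, 4, 6, 7, 8} — 6 values for 6 variables — and 1 appears only in I's list, so I = 1.
The 5 still-open variables together cover exactly {3, 4, 6, 7, 8} — 5 values for 5 variables — and 6 appears only in J's list, so J = 6.

6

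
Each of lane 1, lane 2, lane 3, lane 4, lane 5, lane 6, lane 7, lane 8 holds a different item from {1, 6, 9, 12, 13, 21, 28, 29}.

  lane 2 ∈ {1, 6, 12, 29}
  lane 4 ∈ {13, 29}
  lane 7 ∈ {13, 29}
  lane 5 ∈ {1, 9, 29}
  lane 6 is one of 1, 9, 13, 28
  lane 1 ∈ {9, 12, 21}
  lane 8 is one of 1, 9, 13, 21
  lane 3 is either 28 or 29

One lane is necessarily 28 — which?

The 8 variables draw from only 8 values {1, 6, 9, 12, 13, 21, 28, 29}, so each is used; only lane 2 can be 6, hence lane 2 = 6.
Among the 7 still-open variables, 12 fits only lane 1 (and all 7 values in {1, 9, 12, 13, 21, 28, 29} must be used), so lane 1 = 12.
The 6 still-open variables together cover exactly {1, 9, 13, 21, 28, 29} — 6 values for 6 variables — and 21 appears only in lane 8's list, so lane 8 = 21.
The 2 variables lane 4 and lane 7 are confined to {13, 29}, which locks those values in; drop them from lane 3, lane 5, lane 6.
So 28 goes to lane 3.

lane 3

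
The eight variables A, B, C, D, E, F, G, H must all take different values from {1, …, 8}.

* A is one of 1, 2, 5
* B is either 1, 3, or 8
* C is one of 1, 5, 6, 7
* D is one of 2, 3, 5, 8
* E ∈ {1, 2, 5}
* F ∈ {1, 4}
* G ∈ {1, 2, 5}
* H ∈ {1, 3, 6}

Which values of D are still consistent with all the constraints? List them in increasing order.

3, 8

Among the 8 variables, 4 fits only F (and all 8 values in {1, 2, 3, 4, 5, 6, 7, 8} must be used), so F = 4.
The 7 still-open variables together cover exactly {1, 2, 3, 5, 6, 7, 8} — 7 values for 7 variables — and 7 appears only in C's list, so C = 7.
The 6 still-open variables draw from only 6 values {1, 2, 3, 5, 6, 8}, so each is used; only H can be 6, hence H = 6.
A, E, G share exactly the 3 values {1, 2, 5}; by pigeonhole those values go to them, so strike 1, 2, 5 from B, D.
No further eliminations apply; D can still be any of 3, 8.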